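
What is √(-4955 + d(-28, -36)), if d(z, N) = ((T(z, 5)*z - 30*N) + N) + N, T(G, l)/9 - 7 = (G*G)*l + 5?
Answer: I*√994811 ≈ 997.4*I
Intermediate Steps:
T(G, l) = 108 + 9*l*G² (T(G, l) = 63 + 9*((G*G)*l + 5) = 63 + 9*(G²*l + 5) = 63 + 9*(l*G² + 5) = 63 + 9*(5 + l*G²) = 63 + (45 + 9*l*G²) = 108 + 9*l*G²)
d(z, N) = -28*N + z*(108 + 45*z²) (d(z, N) = (((108 + 9*5*z²)*z - 30*N) + N) + N = (((108 + 45*z²)*z - 30*N) + N) + N = ((z*(108 + 45*z²) - 30*N) + N) + N = ((-30*N + z*(108 + 45*z²)) + N) + N = (-29*N + z*(108 + 45*z²)) + N = -28*N + z*(108 + 45*z²))
√(-4955 + d(-28, -36)) = √(-4955 + (-28*(-36) + 45*(-28)³ + 108*(-28))) = √(-4955 + (1008 + 45*(-21952) - 3024)) = √(-4955 + (1008 - 987840 - 3024)) = √(-4955 - 989856) = √(-994811) = I*√994811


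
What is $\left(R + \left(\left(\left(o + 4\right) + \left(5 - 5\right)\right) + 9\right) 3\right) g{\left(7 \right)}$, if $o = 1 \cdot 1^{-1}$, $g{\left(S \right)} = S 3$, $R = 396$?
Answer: $9198$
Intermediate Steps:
$g{\left(S \right)} = 3 S$
$o = 1$ ($o = 1 \cdot 1 = 1$)
$\left(R + \left(\left(\left(o + 4\right) + \left(5 - 5\right)\right) + 9\right) 3\right) g{\left(7 \right)} = \left(396 + \left(\left(\left(1 + 4\right) + \left(5 - 5\right)\right) + 9\right) 3\right) 3 \cdot 7 = \left(396 + \left(\left(5 + \left(5 - 5\right)\right) + 9\right) 3\right) 21 = \left(396 + \left(\left(5 + 0\right) + 9\right) 3\right) 21 = \left(396 + \left(5 + 9\right) 3\right) 21 = \left(396 + 14 \cdot 3\right) 21 = \left(396 + 42\right) 21 = 438 \cdot 21 = 9198$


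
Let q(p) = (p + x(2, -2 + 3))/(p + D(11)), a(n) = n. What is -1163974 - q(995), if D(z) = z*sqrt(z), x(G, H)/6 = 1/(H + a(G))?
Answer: -1150815101971/988694 + 10967*sqrt(11)/988694 ≈ -1.1640e+6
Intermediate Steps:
x(G, H) = 6/(G + H) (x(G, H) = 6/(H + G) = 6/(G + H))
D(z) = z**(3/2)
q(p) = (2 + p)/(p + 11*sqrt(11)) (q(p) = (p + 6/(2 + (-2 + 3)))/(p + 11**(3/2)) = (p + 6/(2 + 1))/(p + 11*sqrt(11)) = (p + 6/3)/(p + 11*sqrt(11)) = (p + 6*(1/3))/(p + 11*sqrt(11)) = (p + 2)/(p + 11*sqrt(11)) = (2 + p)/(p + 11*sqrt(11)))
-1163974 - q(995) = -1163974 - (2 + 995)/(995 + 11*sqrt(11)) = -1163974 - 997/(995 + 11*sqrt(11))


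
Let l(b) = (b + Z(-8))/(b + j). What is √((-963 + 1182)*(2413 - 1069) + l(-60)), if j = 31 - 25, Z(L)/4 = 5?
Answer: 2*√5960319/9 ≈ 542.53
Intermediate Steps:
Z(L) = 20 (Z(L) = 4*5 = 20)
j = 6
l(b) = (20 + b)/(6 + b) (l(b) = (b + 20)/(b + 6) = (20 + b)/(6 + b))
√((-963 + 1182)*(2413 - 1069) + l(-60)) = √((-963 + 1182)*(2413 - 1069) + (20 - 60)/(6 - 60)) = √(219*1344 - 40/(-54)) = √(294336 - 1/54*(-40)) = √(294336 + 20/27) = √(7947092/27) = 2*√5960319/9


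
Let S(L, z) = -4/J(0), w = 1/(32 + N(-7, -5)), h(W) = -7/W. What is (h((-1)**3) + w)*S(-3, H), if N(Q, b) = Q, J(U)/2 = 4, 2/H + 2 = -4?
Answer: -88/25 ≈ -3.5200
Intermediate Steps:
H = -1/3 (H = 2/(-2 - 4) = 2/(-6) = 2*(-1/6) = -1/3 ≈ -0.33333)
J(U) = 8 (J(U) = 2*4 = 8)
w = 1/25 (w = 1/(32 - 7) = 1/25 ≈ 0.040000)
S(L, z) = -1/2 (S(L, z) = -4/8 = -4*1/8 = -1/2)
(h((-1)**3) + w)*S(-3, H) = (-7/((-1)**3) + 1/25)*(-1/2) = (-7/(-1) + 1/25)*(-1/2) = (-7*(-1) + 1/25)*(-1/2) = (7 + 1/25)*(-1/2) = (176/25)*(-1/2) = -88/25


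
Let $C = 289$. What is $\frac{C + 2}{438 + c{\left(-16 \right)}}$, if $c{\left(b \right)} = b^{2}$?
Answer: $\frac{291}{694} \approx 0.41931$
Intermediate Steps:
$\frac{C + 2}{438 + c{\left(-16 \right)}} = \frac{289 + 2}{438 + \left(-16\right)^{2}} = \frac{291}{438 + 256} = \frac{291}{694}$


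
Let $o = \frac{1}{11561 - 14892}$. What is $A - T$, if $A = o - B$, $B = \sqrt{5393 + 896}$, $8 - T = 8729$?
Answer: $\frac{29049650}{3331} - \sqrt{6289} \approx 8641.7$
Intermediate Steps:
$T = -8721$ ($T = 8 - 8729 = -8721$)
$o = - \frac{1}{3331}$ ($o = \frac{1}{-3331} = - \frac{1}{3331} \approx -0.00030021$)
$B = \sqrt{6289} \approx 79.303$
$A = - \frac{1}{3331} - \sqrt{6289} \approx -79.303$
$A - T = \left(- \frac{1}{3331} - \sqrt{6289}\right) - -8721 = \left(- \frac{1}{3331} - \sqrt{6289}\right) + 8721 = \frac{29049650}{3331} - \sqrt{6289}$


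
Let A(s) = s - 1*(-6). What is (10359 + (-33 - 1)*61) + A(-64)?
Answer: 8227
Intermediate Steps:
A(s) = 6 + s (A(s) = s + 6 = 6 + s)
(10359 + (-33 - 1)*61) + A(-64) = (10359 + (-33 - 1)*61) + (6 - 64) = (10359 - 34*61) - 58 = (10359 - 2074) - 58 = 8285 - 58 = 8227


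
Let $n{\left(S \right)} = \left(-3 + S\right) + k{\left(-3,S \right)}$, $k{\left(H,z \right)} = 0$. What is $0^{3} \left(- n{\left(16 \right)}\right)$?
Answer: $0$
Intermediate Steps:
$n{\left(S \right)} = -3 + S$ ($n{\left(S \right)} = \left(-3 + S\right) + 0 = -3 + S$)
$0^{3} \left(- n{\left(16 \right)}\right) = 0^{3} \left(- (-3 + 16)\right) = 0 \left(\left(-1\right) 13\right) = 0 \left(-13\right) = 0$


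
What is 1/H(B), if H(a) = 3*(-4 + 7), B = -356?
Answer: ⅑ ≈ 0.11111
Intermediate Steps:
H(a) = 9 (H(a) = 3*3 = 9)
1/H(B) = 1/9 = ⅑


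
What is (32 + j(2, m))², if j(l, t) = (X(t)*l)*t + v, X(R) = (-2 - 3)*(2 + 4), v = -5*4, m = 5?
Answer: 82944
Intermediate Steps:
v = -20
X(R) = -30 (X(R) = -5*6 = -30)
j(l, t) = -20 - 30*l*t (j(l, t) = (-30*l)*t - 20 = -30*l*t - 20 = -20 - 30*l*t)
(32 + j(2, m))² = (32 + (-20 - 30*2*5))² = (32 + (-20 - 300))² = (32 - 320)² = (-288)² = 82944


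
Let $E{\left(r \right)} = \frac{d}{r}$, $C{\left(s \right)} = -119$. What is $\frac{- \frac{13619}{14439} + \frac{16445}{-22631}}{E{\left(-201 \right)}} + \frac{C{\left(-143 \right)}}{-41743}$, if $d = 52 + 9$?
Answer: $\frac{1526884832700041}{277353147767969} \approx 5.5052$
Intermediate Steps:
$d = 61$
$E{\left(r \right)} = \frac{61}{r}$
$\frac{- \frac{13619}{14439} + \frac{16445}{-22631}}{E{\left(-201 \right)}} + \frac{C{\left(-143 \right)}}{-41743} = \frac{- \frac{13619}{14439} + \frac{16445}{-22631}}{61 \frac{1}{-201}} - \frac{119}{-41743} = \frac{\left(-13619\right) \frac{1}{14439} + 16445 \left(- \frac{1}{22631}\right)}{61 \left(- \frac{1}{201}\right)} - - \frac{119}{41743} = \frac{- \frac{13619}{14439} - \frac{16445}{22631}}{- \frac{61}{201}} + \frac{119}{41743} = \left(- \frac{545660944}{326769009}\right) \left(- \frac{201}{61}\right) + \frac{119}{41743} = \frac{36559283248}{6644303183} + \frac{119}{41743} = \frac{1526884832700041}{277353147767969}$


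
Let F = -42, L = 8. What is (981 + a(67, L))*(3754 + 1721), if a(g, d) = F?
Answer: 5141025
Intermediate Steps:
a(g, d) = -42
(981 + a(67, L))*(3754 + 1721) = (981 - 42)*(3754 + 1721) = 939*5475 = 5141025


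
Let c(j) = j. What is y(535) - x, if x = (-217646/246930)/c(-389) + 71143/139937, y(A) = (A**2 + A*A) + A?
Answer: 3850958930831049619/6720878143245 ≈ 5.7298e+5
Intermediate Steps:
y(A) = A + 2*A**2 (y(A) = (A**2 + A**2) + A = 2*A**2 + A = A + 2*A**2)
x = 3432076186706/6720878143245 (x = -217646/246930/(-389) + 71143/139937 = -217646*1/246930*(-1/389) + 71143*(1/139937) = -108823/123465*(-1/389) + 71143/139937 = 108823/48027885 + 71143/139937 = 3432076186706/6720878143245 ≈ 0.51066)
y(535) - x = 535*(1 + 2*535) - 1*3432076186706/6720878143245 = 535*(1 + 1070) - 3432076186706/6720878143245 = 535*1071 - 3432076186706/6720878143245 = 572985 - 3432076186706/6720878143245 = 3850958930831049619/6720878143245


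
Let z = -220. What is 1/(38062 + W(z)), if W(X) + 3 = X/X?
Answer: 1/38060 ≈ 2.6274e-5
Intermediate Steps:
W(X) = -2 (W(X) = -3 + X/X = -3 + 1 = -2)
1/(38062 + W(z)) = 1/(38062 - 2) = 1/38060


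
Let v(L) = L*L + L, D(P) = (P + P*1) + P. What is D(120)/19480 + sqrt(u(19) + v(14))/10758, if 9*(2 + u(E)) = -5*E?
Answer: 9/487 + sqrt(1777)/32274 ≈ 0.019787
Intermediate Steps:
u(E) = -2 - 5*E/9 (u(E) = -2 + (-5*E)/9 = -2 - 5*E/9)
D(P) = 3*P (D(P) = (P + P) + P = 2*P + P = 3*P)
v(L) = L + L**2 (v(L) = L**2 + L = L + L**2)
D(120)/19480 + sqrt(u(19) + v(14))/10758 = (3*120)/19480 + sqrt((-2 - 5/9*19) + 14*(1 + 14))/10758 = 360*(1/19480) + sqrt((-2 - 95/9) + 14*15)*(1/10758) = 9/487 + sqrt(-113/9 + 210)*(1/10758) = 9/487 + sqrt(1777/9)*(1/10758) = 9/487 + (sqrt(1777)/3)*(1/10758) = 9/487 + sqrt(1777)/32274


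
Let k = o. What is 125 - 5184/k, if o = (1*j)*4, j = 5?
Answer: -671/5 ≈ -134.20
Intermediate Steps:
o = 20 (o = (1*5)*4 = 5*4 = 20)
k = 20
125 - 5184/k = 125 - 5184/20 = 125 - 36*36/5 = 125 - 1296/5 = -671/5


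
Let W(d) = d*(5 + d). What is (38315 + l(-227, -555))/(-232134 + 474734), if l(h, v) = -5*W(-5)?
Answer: 7663/48520 ≈ 0.15793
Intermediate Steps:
l(h, v) = 0 (l(h, v) = -(-25)*(5 - 5) = -(-25)*0 = -5*0 = 0)
(38315 + l(-227, -555))/(-232134 + 474734) = (38315 + 0)/(-232134 + 474734) = 38315/242600 = 38315*(1/242600) = 7663/48520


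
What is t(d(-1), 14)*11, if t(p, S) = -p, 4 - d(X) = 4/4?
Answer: -33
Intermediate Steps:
d(X) = 3 (d(X) = 4 - 4/4 = 4 - 1*1 = 4 - 1 = 3)
t(d(-1), 14)*11 = -1*3*11 = -3*11 = -33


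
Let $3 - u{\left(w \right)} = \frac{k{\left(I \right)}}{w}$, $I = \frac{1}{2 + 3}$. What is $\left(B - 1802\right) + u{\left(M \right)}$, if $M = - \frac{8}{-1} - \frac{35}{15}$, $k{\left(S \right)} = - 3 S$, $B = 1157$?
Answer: $- \frac{54561}{85} \approx -641.89$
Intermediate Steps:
$I = \frac{1}{5} \approx 0.2$
$M = \frac{17}{3}$ ($M = \left(-8\right) \left(-1\right) - \frac{7}{3} = 8 - \frac{7}{3} = \frac{17}{3} \approx 5.6667$)
$u{\left(w \right)} = 3 + \frac{3}{5 w}$ ($u{\left(w \right)} = 3 - \frac{\left(-3\right) \frac{1}{5}}{w} = 3 - - \frac{3}{5 w} = 3 + \frac{3}{5 w}$)
$\left(B - 1802\right) + u{\left(M \right)} = \left(1157 - 1802\right) + \left(3 + \frac{3}{5 \cdot \frac{17}{3}}\right) = -645 + \left(3 + \frac{3}{5} \cdot \frac{3}{17}\right) = -645 + \left(3 + \frac{9}{85}\right) = -645 + \frac{264}{85} = - \frac{54561}{85}$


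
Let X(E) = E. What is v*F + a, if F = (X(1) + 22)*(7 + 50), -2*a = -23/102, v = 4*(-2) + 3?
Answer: -1337197/204 ≈ -6554.9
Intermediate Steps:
v = -5 (v = -8 + 3 = -5)
a = 23/204 (a = -(-23)/(2*102) = -½*(-23/102) = 23/204 ≈ 0.11275)
F = 1311 (F = (1 + 22)*(7 + 50) = 23*57 = 1311)
v*F + a = -5*1311 + 23/204 = -6555 + 23/204 = -1337197/204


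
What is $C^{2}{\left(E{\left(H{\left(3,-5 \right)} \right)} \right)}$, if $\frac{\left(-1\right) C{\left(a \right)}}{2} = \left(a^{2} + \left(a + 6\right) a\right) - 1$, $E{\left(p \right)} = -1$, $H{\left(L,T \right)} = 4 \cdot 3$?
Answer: $100$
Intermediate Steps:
$H{\left(L,T \right)} = 12$
$C{\left(a \right)} = 2 - 2 a^{2} - 2 a \left(6 + a\right)$ ($C{\left(a \right)} = - 2 \left(\left(a^{2} + \left(a + 6\right) a\right) - 1\right) = - 2 \left(\left(a^{2} + \left(6 + a\right) a\right) - 1\right) = - 2 \left(\left(a^{2} + a \left(6 + a\right)\right) - 1\right) = - 2 \left(-1 + a^{2} + a \left(6 + a\right)\right) = 2 - 2 a^{2} - 2 a \left(6 + a\right)$)
$C^{2}{\left(E{\left(H{\left(3,-5 \right)} \right)} \right)} = \left(2 - -12 - 4 \left(-1\right)^{2}\right)^{2} = \left(2 + 12 - 4\right)^{2} = 10^{2} = 100$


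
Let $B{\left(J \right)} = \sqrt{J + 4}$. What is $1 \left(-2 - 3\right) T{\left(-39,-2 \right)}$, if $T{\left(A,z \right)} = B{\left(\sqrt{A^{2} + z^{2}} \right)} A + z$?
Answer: $10 + 195 \sqrt{4 + 5 \sqrt{61}} \approx 1289.5$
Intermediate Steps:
$B{\left(J \right)} = \sqrt{4 + J}$
$T{\left(A,z \right)} = z + A \sqrt{4 + \sqrt{A^{2} + z^{2}}}$ ($T{\left(A,z \right)} = \sqrt{4 + \sqrt{A^{2} + z^{2}}} A + z = A \sqrt{4 + \sqrt{A^{2} + z^{2}}} + z = z + A \sqrt{4 + \sqrt{A^{2} + z^{2}}}$)
$1 \left(-2 - 3\right) T{\left(-39,-2 \right)} = 1 \left(-2 - 3\right) \left(-2 - 39 \sqrt{4 + \sqrt{\left(-39\right)^{2} + \left(-2\right)^{2}}}\right) = 1 \left(-5\right) \left(-2 - 39 \sqrt{4 + \sqrt{1521 + 4}}\right) = - 5 \left(-2 - 39 \sqrt{4 + \sqrt{1525}}\right) = - 5 \left(-2 - 39 \sqrt{4 + 5 \sqrt{61}}\right) = 10 + 195 \sqrt{4 + 5 \sqrt{61}}$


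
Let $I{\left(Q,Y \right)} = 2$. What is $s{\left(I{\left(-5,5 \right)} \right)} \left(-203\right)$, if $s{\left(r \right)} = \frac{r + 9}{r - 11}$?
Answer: $\frac{2233}{9} \approx 248.11$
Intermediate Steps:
$s{\left(r \right)} = \frac{9 + r}{-11 + r}$
$s{\left(I{\left(-5,5 \right)} \right)} \left(-203\right) = \frac{9 + 2}{-11 + 2} \left(-203\right) = \frac{1}{-9} \cdot 11 \left(-203\right) = \left(- \frac{1}{9}\right) 11 \left(-203\right) = \left(- \frac{11}{9}\right) \left(-203\right) = \frac{2233}{9}$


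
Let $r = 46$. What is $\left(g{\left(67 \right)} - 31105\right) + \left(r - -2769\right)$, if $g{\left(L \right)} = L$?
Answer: $-28223$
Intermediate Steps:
$\left(g{\left(67 \right)} - 31105\right) + \left(r - -2769\right) = \left(67 - 31105\right) + \left(46 - -2769\right) = -31038 + \left(46 + 2769\right) = -31038 + 2815 = -28223$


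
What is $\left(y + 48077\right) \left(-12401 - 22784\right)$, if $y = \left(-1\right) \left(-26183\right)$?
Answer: $-2612838100$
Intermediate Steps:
$y = 26183$
$\left(y + 48077\right) \left(-12401 - 22784\right) = \left(26183 + 48077\right) \left(-12401 - 22784\right) = 74260 \left(-35185\right) = -2612838100$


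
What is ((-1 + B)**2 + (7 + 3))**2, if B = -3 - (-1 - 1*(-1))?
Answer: 676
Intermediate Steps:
B = -3 (B = -3 - (-1 + 1) = -3 - 1*0 = -3 + 0 = -3)
((-1 + B)**2 + (7 + 3))**2 = ((-1 - 3)**2 + (7 + 3))**2 = ((-4)**2 + 10)**2 = (16 + 10)**2 = 26**2 = 676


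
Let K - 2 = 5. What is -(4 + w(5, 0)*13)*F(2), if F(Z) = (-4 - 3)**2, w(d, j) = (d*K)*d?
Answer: -111671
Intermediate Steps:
K = 7 (K = 2 + 5 = 7)
w(d, j) = 7*d**2 (w(d, j) = (d*7)*d = (7*d)*d = 7*d**2)
F(Z) = 49 (F(Z) = (-7)**2 = 49)
-(4 + w(5, 0)*13)*F(2) = -(4 + (7*5**2)*13)*49 = -(4 + (7*25)*13)*49 = -(4 + 175*13)*49 = -(4 + 2275)*49 = -2279*49 = -1*111671 = -111671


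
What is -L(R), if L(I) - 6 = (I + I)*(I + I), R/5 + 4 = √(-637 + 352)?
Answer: 26894 + 800*I*√285 ≈ 26894.0 + 13506.0*I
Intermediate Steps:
R = -20 + 5*I*√285 (R = -20 + 5*√(-637 + 352) = -20 + 5*√(-285) = -20 + 5*(I*√285) = -20 + 5*I*√285 ≈ -20.0 + 84.41*I)
L(I) = 6 + 4*I² (L(I) = 6 + (I + I)*(I + I) = 6 + (2*I)*(2*I) = 6 + 4*I²)
-L(R) = -(6 + 4*(-20 + 5*I*√285)²) = -6 - 4*(-20 + 5*I*√285)²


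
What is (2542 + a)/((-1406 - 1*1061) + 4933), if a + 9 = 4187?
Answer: 1120/411 ≈ 2.7251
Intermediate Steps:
a = 4178 (a = -9 + 4187 = 4178)
(2542 + a)/((-1406 - 1*1061) + 4933) = (2542 + 4178)/((-1406 - 1*1061) + 4933) = 6720/((-1406 - 1061) + 4933) = 6720/(-2467 + 4933) = 6720/2466 = 6720*(1/2466) = 1120/411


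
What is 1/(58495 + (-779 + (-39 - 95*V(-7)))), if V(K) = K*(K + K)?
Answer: 1/48367 ≈ 2.0675e-5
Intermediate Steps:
V(K) = 2*K**2 (V(K) = K*(2*K) = 2*K**2)
1/(58495 + (-779 + (-39 - 95*V(-7)))) = 1/(58495 + (-779 + (-39 - 190*(-7)**2))) = 1/(58495 + (-779 + (-39 - 190*49))) = 1/(58495 + (-779 + (-39 - 95*98))) = 1/(58495 + (-779 + (-39 - 9310))) = 1/(58495 + (-779 - 9349)) = 1/(58495 - 10128) = 1/48367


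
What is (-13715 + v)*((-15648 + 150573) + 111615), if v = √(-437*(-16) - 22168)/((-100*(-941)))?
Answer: -3381296100 + 24654*I*√3794/4705 ≈ -3.3813e+9 + 322.76*I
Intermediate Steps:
v = I*√3794/47050 (v = √(6992 - 22168)/94100 = √(-15176)*(1/94100) = (2*I*√3794)*(1/94100) = I*√3794/47050 ≈ 0.0013091*I)
(-13715 + v)*((-15648 + 150573) + 111615) = (-13715 + I*√3794/47050)*((-15648 + 150573) + 111615) = (-13715 + I*√3794/47050)*(134925 + 111615) = (-13715 + I*√3794/47050)*246540 = -3381296100 + 24654*I*√3794/4705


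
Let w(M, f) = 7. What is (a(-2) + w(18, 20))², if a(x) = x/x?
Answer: 64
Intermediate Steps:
a(x) = 1
(a(-2) + w(18, 20))² = (1 + 7)² = 8² = 64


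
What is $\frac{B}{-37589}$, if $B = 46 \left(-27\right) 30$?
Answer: $\frac{37260}{37589} \approx 0.99125$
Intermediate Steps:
$B = -37260$ ($B = \left(-1242\right) 30 = -37260$)
$\frac{B}{-37589} = - \frac{37260}{-37589} = \left(-37260\right) \left(- \frac{1}{37589}\right) = \frac{37260}{37589}$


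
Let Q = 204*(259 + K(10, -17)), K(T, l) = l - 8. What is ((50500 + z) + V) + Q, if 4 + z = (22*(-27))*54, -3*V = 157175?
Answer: 41293/3 ≈ 13764.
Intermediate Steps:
V = -157175/3 (V = -1/3*157175 = -157175/3 ≈ -52392.)
K(T, l) = -8 + l
z = -32080 (z = -4 + (22*(-27))*54 = -4 - 594*54 = -4 - 32076 = -32080)
Q = 47736 (Q = 204*(259 + (-8 - 17)) = 204*(259 - 25) = 204*234 = 47736)
((50500 + z) + V) + Q = ((50500 - 32080) - 157175/3) + 47736 = (18420 - 157175/3) + 47736 = -101915/3 + 47736 = 41293/3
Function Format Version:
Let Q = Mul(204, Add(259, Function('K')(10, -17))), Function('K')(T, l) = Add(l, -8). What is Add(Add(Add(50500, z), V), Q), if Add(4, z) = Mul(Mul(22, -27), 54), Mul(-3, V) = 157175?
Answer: Rational(41293, 3) ≈ 13764.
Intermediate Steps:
V = Rational(-157175, 3) (V = Mul(Rational(-1, 3), 157175) = Rational(-157175, 3) ≈ -52392.)
Function('K')(T, l) = Add(-8, l)
z = -32080 (z = Add(-4, Mul(Mul(22, -27), 54)) = Add(-4, Mul(-594, 54)) = Add(-4, -32076) = -32080)
Q = 47736 (Q = Mul(204, Add(259, Add(-8, -17))) = Mul(204, Add(259, -25)) = Mul(204, 234) = 47736)
Add(Add(Add(50500, z), V), Q) = Add(Add(Add(50500, -32080), Rational(-157175, 3)), 47736) = Add(Add(18420, Rational(-157175, 3)), 47736) = Add(Rational(-101915, 3), 47736) = Rational(41293, 3)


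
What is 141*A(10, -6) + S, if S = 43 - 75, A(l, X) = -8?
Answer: -1160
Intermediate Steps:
S = -32
141*A(10, -6) + S = 141*(-8) - 32 = -1128 - 32 = -1160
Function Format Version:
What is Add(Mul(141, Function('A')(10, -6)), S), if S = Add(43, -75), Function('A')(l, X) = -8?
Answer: -1160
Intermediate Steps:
S = -32
Add(Mul(141, Function('A')(10, -6)), S) = Add(Mul(141, -8), -32) = Add(-1128, -32) = -1160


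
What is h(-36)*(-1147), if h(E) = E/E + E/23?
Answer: 14911/23 ≈ 648.30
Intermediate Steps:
h(E) = 1 + E/23 (h(E) = 1 + E*(1/23) = 1 + E/23)
h(-36)*(-1147) = (1 + (1/23)*(-36))*(-1147) = (1 - 36/23)*(-1147) = -13/23*(-1147) = 14911/23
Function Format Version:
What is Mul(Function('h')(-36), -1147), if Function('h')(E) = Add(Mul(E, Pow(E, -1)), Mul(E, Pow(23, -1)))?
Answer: Rational(14911, 23) ≈ 648.30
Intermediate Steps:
Function('h')(E) = Add(1, Mul(Rational(1, 23), E)) (Function('h')(E) = Add(1, Mul(E, Rational(1, 23))) = Add(1, Mul(Rational(1, 23), E)))
Mul(Function('h')(-36), -1147) = Mul(Add(1, Mul(Rational(1, 23), -36)), -1147) = Mul(Add(1, Rational(-36, 23)), -1147) = Mul(Rational(-13, 23), -1147) = Rational(14911, 23)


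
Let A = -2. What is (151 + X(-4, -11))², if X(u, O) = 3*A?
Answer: 21025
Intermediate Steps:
X(u, O) = -6 (X(u, O) = 3*(-2) = -6)
(151 + X(-4, -11))² = (151 - 6)² = 145² = 21025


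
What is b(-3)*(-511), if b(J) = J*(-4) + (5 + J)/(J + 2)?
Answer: -5110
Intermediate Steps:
b(J) = -4*J + (5 + J)/(2 + J)
b(-3)*(-511) = ((5 - 7*(-3) - 4*(-3)**2)/(2 - 3))*(-511) = ((5 + 21 - 4*9)/(-1))*(-511) = -(5 + 21 - 36)*(-511) = -1*(-10)*(-511) = 10*(-511) = -5110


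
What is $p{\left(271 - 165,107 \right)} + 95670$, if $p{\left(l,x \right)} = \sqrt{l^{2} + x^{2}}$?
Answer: $95670 + \sqrt{22685} \approx 95821.0$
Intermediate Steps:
$p{\left(271 - 165,107 \right)} + 95670 = \sqrt{\left(271 - 165\right)^{2} + 107^{2}} + 95670 = \sqrt{\left(271 - 165\right)^{2} + 11449} + 95670 = \sqrt{106^{2} + 11449} + 95670 = \sqrt{11236 + 11449} + 95670 = \sqrt{22685} + 95670 = 95670 + \sqrt{22685}$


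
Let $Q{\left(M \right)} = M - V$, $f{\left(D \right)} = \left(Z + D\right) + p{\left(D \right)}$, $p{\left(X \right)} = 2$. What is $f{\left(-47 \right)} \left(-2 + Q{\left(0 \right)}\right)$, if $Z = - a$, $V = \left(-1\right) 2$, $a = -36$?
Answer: $0$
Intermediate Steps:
$V = -2$
$Z = 36$ ($Z = \left(-1\right) \left(-36\right) = 36$)
$f{\left(D \right)} = 38 + D$ ($f{\left(D \right)} = \left(36 + D\right) + 2 = 38 + D$)
$Q{\left(M \right)} = 2 + M$ ($Q{\left(M \right)} = M - -2 = M + 2 = 2 + M$)
$f{\left(-47 \right)} \left(-2 + Q{\left(0 \right)}\right) = \left(38 - 47\right) \left(-2 + \left(2 + 0\right)\right) = - 9 \left(-2 + 2\right) = \left(-9\right) 0 = 0$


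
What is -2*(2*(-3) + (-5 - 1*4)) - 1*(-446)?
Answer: 476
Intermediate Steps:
-2*(2*(-3) + (-5 - 1*4)) - 1*(-446) = -2*(-6 + (-5 - 4)) + 446 = -2*(-6 - 9) + 446 = -2*(-15) + 446 = 30 + 446 = 476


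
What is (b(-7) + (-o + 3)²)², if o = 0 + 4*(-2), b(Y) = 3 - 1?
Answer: 15129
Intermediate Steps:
b(Y) = 2
o = -8 (o = 0 - 8 = -8)
(b(-7) + (-o + 3)²)² = (2 + (-1*(-8) + 3)²)² = (2 + (8 + 3)²)² = (2 + 11²)² = (2 + 121)² = 123² = 15129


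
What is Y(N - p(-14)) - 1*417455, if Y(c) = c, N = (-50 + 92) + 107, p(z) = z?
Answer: -417292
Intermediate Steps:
N = 149 (N = 42 + 107 = 149)
Y(N - p(-14)) - 1*417455 = (149 - 1*(-14)) - 1*417455 = (149 + 14) - 417455 = 163 - 417455 = -417292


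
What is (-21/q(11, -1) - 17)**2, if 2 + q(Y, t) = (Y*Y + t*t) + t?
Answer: 85264/289 ≈ 295.03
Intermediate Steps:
q(Y, t) = -2 + t + Y**2 + t**2 (q(Y, t) = -2 + ((Y*Y + t*t) + t) = -2 + ((Y**2 + t**2) + t) = -2 + (t + Y**2 + t**2) = -2 + t + Y**2 + t**2)
(-21/q(11, -1) - 17)**2 = (-21/(-2 - 1 + 11**2 + (-1)**2) - 17)**2 = (-21/(-2 - 1 + 121 + 1) - 17)**2 = (-21/119 - 17)**2 = (-21*1/119 - 17)**2 = (-3/17 - 17)**2 = (-292/17)**2 = 85264/289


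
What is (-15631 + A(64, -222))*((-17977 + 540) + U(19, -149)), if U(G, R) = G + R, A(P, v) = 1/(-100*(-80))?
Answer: 2196718198433/8000 ≈ 2.7459e+8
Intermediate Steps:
A(P, v) = 1/8000 (A(P, v) = -1/100*(-1/80) = 1/8000)
(-15631 + A(64, -222))*((-17977 + 540) + U(19, -149)) = (-15631 + 1/8000)*((-17977 + 540) + (19 - 149)) = -125047999*(-17437 - 130)/8000 = -125047999/8000*(-17567) = 2196718198433/8000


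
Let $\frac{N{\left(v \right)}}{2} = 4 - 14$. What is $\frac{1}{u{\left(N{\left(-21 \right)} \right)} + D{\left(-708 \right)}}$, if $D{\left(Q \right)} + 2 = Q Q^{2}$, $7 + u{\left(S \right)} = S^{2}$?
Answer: $- \frac{1}{354894521} \approx -2.8177 \cdot 10^{-9}$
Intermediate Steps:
$N{\left(v \right)} = -20$ ($N{\left(v \right)} = 2 \left(4 - 14\right) = 2 \left(-10\right) = -20$)
$u{\left(S \right)} = -7 + S^{2}$
$D{\left(Q \right)} = -2 + Q^{3}$ ($D{\left(Q \right)} = -2 + Q Q^{2} = -2 + Q^{3}$)
$\frac{1}{u{\left(N{\left(-21 \right)} \right)} + D{\left(-708 \right)}} = \frac{1}{\left(-7 + \left(-20\right)^{2}\right) + \left(-2 + \left(-708\right)^{3}\right)} = \frac{1}{\left(-7 + 400\right) - 354894914} = \frac{1}{393 - 354894914} = \frac{1}{-354894521} = - \frac{1}{354894521}$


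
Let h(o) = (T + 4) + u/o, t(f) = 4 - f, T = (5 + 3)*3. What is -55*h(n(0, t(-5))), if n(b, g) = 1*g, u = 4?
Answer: -14080/9 ≈ -1564.4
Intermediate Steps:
T = 24 (T = 8*3 = 24)
n(b, g) = g
h(o) = 28 + 4/o (h(o) = (24 + 4) + 4/o = 28 + 4/o)
-55*h(n(0, t(-5))) = -55*(28 + 4/(4 - 1*(-5))) = -55*(28 + 4/(4 + 5)) = -55*(28 + 4/9) = -55*256/9 = -14080/9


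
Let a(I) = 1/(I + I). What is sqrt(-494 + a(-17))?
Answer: I*sqrt(571098)/34 ≈ 22.227*I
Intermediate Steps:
a(I) = 1/(2*I)
sqrt(-494 + a(-17)) = sqrt(-494 + (1/2)/(-17)) = sqrt(-494 + (1/2)*(-1/17)) = sqrt(-494 - 1/34) = sqrt(-16797/34) = I*sqrt(571098)/34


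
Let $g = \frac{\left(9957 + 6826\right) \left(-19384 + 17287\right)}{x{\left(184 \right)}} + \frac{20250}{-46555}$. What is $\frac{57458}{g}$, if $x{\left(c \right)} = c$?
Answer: $- \frac{98438424592}{327691622961} \approx -0.3004$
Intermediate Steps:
$g = - \frac{327691622961}{1713224}$ ($g = \frac{\left(9957 + 6826\right) \left(-19384 + 17287\right)}{184} + \frac{20250}{-46555} = 16783 \left(-2097\right) \frac{1}{184} + 20250 \left(- \frac{1}{46555}\right) = \left(-35193951\right) \frac{1}{184} - \frac{4050}{9311} = - \frac{35193951}{184} - \frac{4050}{9311} = - \frac{327691622961}{1713224} \approx -1.9127 \cdot 10^{5}$)
$\frac{57458}{g} = \frac{57458}{- \frac{327691622961}{1713224}} = 57458 \left(- \frac{1713224}{327691622961}\right) = - \frac{98438424592}{327691622961}$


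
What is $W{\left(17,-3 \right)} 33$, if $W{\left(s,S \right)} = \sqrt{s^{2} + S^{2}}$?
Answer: $33 \sqrt{298} \approx 569.67$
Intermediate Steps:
$W{\left(s,S \right)} = \sqrt{S^{2} + s^{2}}$
$W{\left(17,-3 \right)} 33 = \sqrt{\left(-3\right)^{2} + 17^{2}} \cdot 33 = \sqrt{9 + 289} \cdot 33 = \sqrt{298} \cdot 33 = 33 \sqrt{298}$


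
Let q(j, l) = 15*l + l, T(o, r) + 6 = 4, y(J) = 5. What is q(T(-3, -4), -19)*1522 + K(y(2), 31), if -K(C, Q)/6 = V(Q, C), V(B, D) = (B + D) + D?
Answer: -462934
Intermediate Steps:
V(B, D) = B + 2*D
K(C, Q) = -12*C - 6*Q (K(C, Q) = -6*(Q + 2*C) = -12*C - 6*Q)
T(o, r) = -2 (T(o, r) = -6 + 4 = -2)
q(j, l) = 16*l
q(T(-3, -4), -19)*1522 + K(y(2), 31) = (16*(-19))*1522 + (-12*5 - 6*31) = -304*1522 + (-60 - 186) = -462688 - 246 = -462934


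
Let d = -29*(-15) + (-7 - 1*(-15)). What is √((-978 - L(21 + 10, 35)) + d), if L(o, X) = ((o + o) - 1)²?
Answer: 4*I*√266 ≈ 65.238*I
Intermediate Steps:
L(o, X) = (-1 + 2*o)² (L(o, X) = (2*o - 1)² = (-1 + 2*o)²)
d = 443 (d = 435 + (-7 + 15) = 435 + 8 = 443)
√((-978 - L(21 + 10, 35)) + d) = √((-978 - (-1 + 2*(21 + 10))²) + 443) = √((-978 - (-1 + 2*31)²) + 443) = √((-978 - (-1 + 62)²) + 443) = √((-978 - 1*61²) + 443) = √((-978 - 1*3721) + 443) = √((-978 - 3721) + 443) = √(-4699 + 443) = √(-4256) = 4*I*√266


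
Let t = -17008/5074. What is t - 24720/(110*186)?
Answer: -3945108/865117 ≈ -4.5602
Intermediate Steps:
t = -8504/2537 (t = -17008*1/5074 = -8504/2537 ≈ -3.3520)
t - 24720/(110*186) = -8504/2537 - 24720/(110*186) = -8504/2537 - 24720/20460 = -8504/2537 - 1*412/341 = -8504/2537 - 412/341 = -3945108/865117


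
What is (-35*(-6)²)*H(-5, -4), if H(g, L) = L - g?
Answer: -1260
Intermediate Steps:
(-35*(-6)²)*H(-5, -4) = (-35*(-6)²)*(-4 - 1*(-5)) = (-35*36)*(-4 + 5) = -1260*1 = -1260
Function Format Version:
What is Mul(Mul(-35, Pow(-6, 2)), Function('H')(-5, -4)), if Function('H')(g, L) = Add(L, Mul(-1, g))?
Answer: -1260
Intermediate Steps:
Mul(Mul(-35, Pow(-6, 2)), Function('H')(-5, -4)) = Mul(Mul(-35, Pow(-6, 2)), Add(-4, Mul(-1, -5))) = Mul(Mul(-35, 36), Add(-4, 5)) = Mul(-1260, 1) = -1260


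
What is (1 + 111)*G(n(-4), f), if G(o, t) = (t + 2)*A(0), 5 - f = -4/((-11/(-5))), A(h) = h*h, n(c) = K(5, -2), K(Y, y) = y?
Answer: 0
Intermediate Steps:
n(c) = -2
A(h) = h²
f = 75/11 (f = 5 - (-4)/((-11/(-5))) = 5 - (-4)/((-11*(-⅕))) = 5 - (-4)/11/5 = 5 - (-4)*5/11 = 5 - 1*(-20/11) = 5 + 20/11 = 75/11 ≈ 6.8182)
G(o, t) = 0 (G(o, t) = (t + 2)*0² = (2 + t)*0 = 0)
(1 + 111)*G(n(-4), f) = (1 + 111)*0 = 112*0 = 0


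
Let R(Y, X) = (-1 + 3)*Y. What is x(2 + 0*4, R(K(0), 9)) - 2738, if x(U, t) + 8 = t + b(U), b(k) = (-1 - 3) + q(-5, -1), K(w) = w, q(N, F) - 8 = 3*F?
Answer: -2745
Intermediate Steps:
q(N, F) = 8 + 3*F
b(k) = 1 (b(k) = (-1 - 3) + (8 + 3*(-1)) = -4 + (8 - 3) = -4 + 5 = 1)
R(Y, X) = 2*Y
x(U, t) = -7 + t (x(U, t) = -8 + (t + 1) = -8 + (1 + t) = -7 + t)
x(2 + 0*4, R(K(0), 9)) - 2738 = (-7 + 2*0) - 2738 = (-7 + 0) - 2738 = -7 - 2738 = -2745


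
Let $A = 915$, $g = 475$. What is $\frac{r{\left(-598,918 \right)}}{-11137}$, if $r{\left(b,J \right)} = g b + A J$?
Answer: $- \frac{555920}{11137} \approx -49.917$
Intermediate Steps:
$r{\left(b,J \right)} = 475 b + 915 J$
$\frac{r{\left(-598,918 \right)}}{-11137} = \frac{475 \left(-598\right) + 915 \cdot 918}{-11137} = \left(-284050 + 839970\right) \left(- \frac{1}{11137}\right) = 555920 \left(- \frac{1}{11137}\right) = - \frac{555920}{11137}$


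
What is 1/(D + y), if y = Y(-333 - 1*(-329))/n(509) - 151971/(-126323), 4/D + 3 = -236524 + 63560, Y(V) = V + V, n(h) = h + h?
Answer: 11121502563569/13291901655121 ≈ 0.83671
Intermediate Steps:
n(h) = 2*h
Y(V) = 2*V
D = -4/172967 (D = 4/(-3 + (-236524 + 63560)) = 4/(-3 - 172964) = 4/(-172967) = 4*(-1/172967) = -4/172967 ≈ -2.3126e-5)
y = 76847947/64298407 (y = (2*(-333 - 1*(-329)))/((2*509)) - 151971/(-126323) = (2*(-333 + 329))/1018 - 151971*(-1/126323) = (2*(-4))*(1/1018) + 151971/126323 = -8*1/1018 + 151971/126323 = -4/509 + 151971/126323 = 76847947/64298407 ≈ 1.1952)
1/(D + y) = 1/(-4/172967 + 76847947/64298407) = 1/(13291901655121/11121502563569) = 11121502563569/13291901655121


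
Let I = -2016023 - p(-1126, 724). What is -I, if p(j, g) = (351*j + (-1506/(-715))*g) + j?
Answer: 1159155109/715 ≈ 1.6212e+6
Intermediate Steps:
p(j, g) = 352*j + 1506*g/715 (p(j, g) = (351*j + (-1506*(-1/715))*g) + j = (351*j + 1506*g/715) + j = 352*j + 1506*g/715)
I = -1159155109/715 (I = -2016023 - (352*(-1126) + (1506/715)*724) = -2016023 - (-396352 + 1090344/715) = -2016023 - 1*(-282301336/715) = -2016023 + 282301336/715 = -1159155109/715 ≈ -1.6212e+6)
-I = -1*(-1159155109/715) = 1159155109/715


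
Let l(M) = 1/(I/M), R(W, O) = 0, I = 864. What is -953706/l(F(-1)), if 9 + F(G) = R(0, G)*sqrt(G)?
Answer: 91555776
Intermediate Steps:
F(G) = -9 (F(G) = -9 + 0*sqrt(G) = -9 + 0 = -9)
l(M) = M/864 (l(M) = 1/(864/M) = M/864)
-953706/l(F(-1)) = -953706/((1/864)*(-9)) = -953706/(-1/96) = -953706*(-96) = 91555776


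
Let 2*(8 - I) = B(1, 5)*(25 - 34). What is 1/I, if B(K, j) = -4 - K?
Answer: -2/29 ≈ -0.068966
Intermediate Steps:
I = -29/2 (I = 8 - (-4 - 1*1)*(25 - 34)/2 = 8 - (-4 - 1)*(-9)/2 = 8 - (-5)*(-9)/2 = 8 - 1/2*45 = 8 - 45/2 = -29/2 ≈ -14.500)
1/I = 1/(-29/2) = -2/29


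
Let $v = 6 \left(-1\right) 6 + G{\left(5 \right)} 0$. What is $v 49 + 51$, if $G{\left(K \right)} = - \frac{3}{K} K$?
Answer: $-1713$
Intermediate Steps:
$G{\left(K \right)} = -3$
$v = -36$ ($v = 6 \left(-1\right) 6 - 0 = \left(-6\right) 6 + 0 = -36 + 0 = -36$)
$v 49 + 51 = \left(-36\right) 49 + 51 = -1764 + 51 = -1713$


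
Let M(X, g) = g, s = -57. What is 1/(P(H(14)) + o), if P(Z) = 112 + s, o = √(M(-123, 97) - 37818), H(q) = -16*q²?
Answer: 55/40746 - I*√37721/40746 ≈ 0.0013498 - 0.0047666*I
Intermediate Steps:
o = I*√37721 (o = √(97 - 37818) = √(-37721) = I*√37721 ≈ 194.22*I)
P(Z) = 55 (P(Z) = 112 - 57 = 55)
1/(P(H(14)) + o) = 1/(55 + I*√37721)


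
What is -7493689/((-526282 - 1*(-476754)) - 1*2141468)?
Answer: 7493689/2190996 ≈ 3.4202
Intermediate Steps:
-7493689/((-526282 - 1*(-476754)) - 1*2141468) = -7493689/((-526282 + 476754) - 2141468) = -7493689/(-49528 - 2141468) = -7493689/(-2190996) = -7493689*(-1/2190996) = 7493689/2190996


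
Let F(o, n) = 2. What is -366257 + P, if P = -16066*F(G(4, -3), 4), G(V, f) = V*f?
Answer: -398389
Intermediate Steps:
P = -32132 (P = -16066*2 = -32132)
-366257 + P = -366257 - 32132 = -398389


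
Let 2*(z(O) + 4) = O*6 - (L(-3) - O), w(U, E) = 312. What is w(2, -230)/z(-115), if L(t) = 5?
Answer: -312/409 ≈ -0.76284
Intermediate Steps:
z(O) = -13/2 + 7*O/2 (z(O) = -4 + (O*6 - (5 - O))/2 = -4 + (6*O + (-5 + O))/2 = -4 + (-5 + 7*O)/2 = -4 + (-5/2 + 7*O/2) = -13/2 + 7*O/2)
w(2, -230)/z(-115) = 312/(-13/2 + (7/2)*(-115)) = 312/(-13/2 - 805/2) = 312/(-409) = 312*(-1/409) = -312/409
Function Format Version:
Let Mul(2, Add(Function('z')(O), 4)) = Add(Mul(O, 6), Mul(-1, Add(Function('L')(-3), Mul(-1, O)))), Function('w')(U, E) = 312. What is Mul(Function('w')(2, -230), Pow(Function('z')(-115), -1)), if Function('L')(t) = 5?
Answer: Rational(-312, 409) ≈ -0.76284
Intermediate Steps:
Function('z')(O) = Add(Rational(-13, 2), Mul(Rational(7, 2), O)) (Function('z')(O) = Add(-4, Mul(Rational(1, 2), Add(Mul(O, 6), Mul(-1, Add(5, Mul(-1, O)))))) = Add(-4, Mul(Rational(1, 2), Add(Mul(6, O), Add(-5, O)))) = Add(-4, Mul(Rational(1, 2), Add(-5, Mul(7, O)))) = Add(-4, Add(Rational(-5, 2), Mul(Rational(7, 2), O))) = Add(Rational(-13, 2), Mul(Rational(7, 2), O)))
Mul(Function('w')(2, -230), Pow(Function('z')(-115), -1)) = Mul(312, Pow(Add(Rational(-13, 2), Mul(Rational(7, 2), -115)), -1)) = Mul(312, Pow(Add(Rational(-13, 2), Rational(-805, 2)), -1)) = Mul(312, Pow(-409, -1)) = Mul(312, Rational(-1, 409)) = Rational(-312, 409)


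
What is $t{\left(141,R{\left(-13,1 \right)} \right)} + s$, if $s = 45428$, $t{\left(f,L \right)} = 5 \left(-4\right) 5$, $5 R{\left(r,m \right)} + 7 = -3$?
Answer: $45328$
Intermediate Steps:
$R{\left(r,m \right)} = -2$ ($R{\left(r,m \right)} = - \frac{7}{5} + \frac{1}{5} \left(-3\right) = - \frac{7}{5} - \frac{3}{5} = -2$)
$t{\left(f,L \right)} = -100$ ($t{\left(f,L \right)} = \left(-20\right) 5 = -100$)
$t{\left(141,R{\left(-13,1 \right)} \right)} + s = -100 + 45428 = 45328$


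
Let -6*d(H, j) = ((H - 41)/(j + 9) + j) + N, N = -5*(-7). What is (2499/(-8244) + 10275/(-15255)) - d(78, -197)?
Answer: -2452727701/87567768 ≈ -28.009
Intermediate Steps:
N = 35
d(H, j) = -35/6 - j/6 - (-41 + H)/(6*(9 + j)) (d(H, j) = -(((H - 41)/(j + 9) + j) + 35)/6 = -(((-41 + H)/(9 + j) + j) + 35)/6 = -((j + (-41 + H)/(9 + j)) + 35)/6 = -(35 + j + (-41 + H)/(9 + j))/6 = -35/6 - j/6 - (-41 + H)/(6*(9 + j)))
(2499/(-8244) + 10275/(-15255)) - d(78, -197) = (2499/(-8244) + 10275/(-15255)) - (-274 - 1*78 - 1*(-197)**2 - 44*(-197))/(6*(9 - 197)) = (2499*(-1/8244) + 10275*(-1/15255)) - (-274 - 78 - 1*38809 + 8668)/(6*(-188)) = (-833/2748 - 685/1017) - (-1)*(-274 - 78 - 38809 + 8668)/(6*188) = -909847/931572 - (-1)*(-30493)/(6*188) = -909847/931572 - 1*30493/1128 = -909847/931572 - 30493/1128 = -2452727701/87567768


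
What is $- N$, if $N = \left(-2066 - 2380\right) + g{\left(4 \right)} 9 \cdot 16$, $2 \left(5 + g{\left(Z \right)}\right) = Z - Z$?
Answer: $5166$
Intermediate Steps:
$g{\left(Z \right)} = -5$ ($g{\left(Z \right)} = -5 + \frac{Z - Z}{2} = -5 + \frac{1}{2} \cdot 0 = -5 + 0 = -5$)
$N = -5166$ ($N = \left(-2066 - 2380\right) + \left(-5\right) 9 \cdot 16 = -4446 - 720 = -5166$)
$- N = \left(-1\right) \left(-5166\right) = 5166$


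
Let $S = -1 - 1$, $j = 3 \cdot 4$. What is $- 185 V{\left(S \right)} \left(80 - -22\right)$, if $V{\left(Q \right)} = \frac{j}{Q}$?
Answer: $113220$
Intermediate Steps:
$j = 12$
$S = -2$
$V{\left(Q \right)} = \frac{12}{Q}$
$- 185 V{\left(S \right)} \left(80 - -22\right) = - 185 \frac{12}{-2} \left(80 - -22\right) = - 185 \cdot 12 \left(- \frac{1}{2}\right) \left(80 + 22\right) = \left(-185\right) \left(-6\right) 102 = 1110 \cdot 102 = 113220$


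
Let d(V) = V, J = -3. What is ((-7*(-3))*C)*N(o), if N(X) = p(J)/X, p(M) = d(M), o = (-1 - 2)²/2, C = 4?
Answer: -56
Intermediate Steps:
o = 9/2 (o = (-3)²*(½) = 9*(½) = 9/2 ≈ 4.5000)
p(M) = M
N(X) = -3/X
((-7*(-3))*C)*N(o) = (-7*(-3)*4)*(-3/9/2) = (21*4)*(-3*2/9) = 84*(-⅔) = -56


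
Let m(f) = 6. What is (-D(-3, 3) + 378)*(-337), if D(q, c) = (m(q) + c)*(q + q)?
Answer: -145584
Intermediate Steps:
D(q, c) = 2*q*(6 + c) (D(q, c) = (6 + c)*(q + q) = (6 + c)*(2*q) = 2*q*(6 + c))
(-D(-3, 3) + 378)*(-337) = (-2*(-3)*(6 + 3) + 378)*(-337) = (-2*(-3)*9 + 378)*(-337) = (-1*(-54) + 378)*(-337) = (54 + 378)*(-337) = 432*(-337) = -145584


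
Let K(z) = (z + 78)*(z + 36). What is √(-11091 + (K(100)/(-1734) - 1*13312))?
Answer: I*√63508515/51 ≈ 156.26*I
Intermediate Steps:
K(z) = (36 + z)*(78 + z) (K(z) = (78 + z)*(36 + z) = (36 + z)*(78 + z))
√(-11091 + (K(100)/(-1734) - 1*13312)) = √(-11091 + ((2808 + 100² + 114*100)/(-1734) - 1*13312)) = √(-11091 + ((2808 + 10000 + 11400)*(-1/1734) - 13312)) = √(-11091 + (24208*(-1/1734) - 13312)) = √(-11091 + (-712/51 - 13312)) = √(-11091 - 679624/51) = √(-1245265/51) = I*√63508515/51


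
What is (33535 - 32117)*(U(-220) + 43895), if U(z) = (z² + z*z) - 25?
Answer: 199470060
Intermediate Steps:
U(z) = -25 + 2*z² (U(z) = (z² + z²) - 25 = 2*z² - 25 = -25 + 2*z²)
(33535 - 32117)*(U(-220) + 43895) = (33535 - 32117)*((-25 + 2*(-220)²) + 43895) = 1418*((-25 + 2*48400) + 43895) = 1418*((-25 + 96800) + 43895) = 1418*(96775 + 43895) = 1418*140670 = 199470060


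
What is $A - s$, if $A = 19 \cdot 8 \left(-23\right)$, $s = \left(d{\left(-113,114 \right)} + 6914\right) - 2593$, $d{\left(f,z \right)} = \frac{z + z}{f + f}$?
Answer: $- \frac{883207}{113} \approx -7816.0$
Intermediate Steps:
$d{\left(f,z \right)} = \frac{z}{f}$ ($d{\left(f,z \right)} = \frac{2 z}{2 f} = 2 z \frac{1}{2 f} = \frac{z}{f}$)
$s = \frac{488159}{113}$ ($s = \left(\frac{114}{-113} + 6914\right) - 2593 = \left(114 \left(- \frac{1}{113}\right) + 6914\right) - 2593 = \left(- \frac{114}{113} + 6914\right) - 2593 = \frac{781168}{113} - 2593 = \frac{488159}{113} \approx 4320.0$)
$A = -3496$ ($A = 152 \left(-23\right) = -3496$)
$A - s = -3496 - \frac{488159}{113} = - \frac{883207}{113}$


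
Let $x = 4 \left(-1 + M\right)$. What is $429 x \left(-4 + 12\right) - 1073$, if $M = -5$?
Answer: $-83441$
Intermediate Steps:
$x = -24$ ($x = 4 \left(-1 - 5\right) = 4 \left(-6\right) = -24$)
$429 x \left(-4 + 12\right) - 1073 = 429 \left(- 24 \left(-4 + 12\right)\right) - 1073 = 429 \left(\left(-24\right) 8\right) - 1073 = 429 \left(-192\right) - 1073 = -82368 - 1073 = -83441$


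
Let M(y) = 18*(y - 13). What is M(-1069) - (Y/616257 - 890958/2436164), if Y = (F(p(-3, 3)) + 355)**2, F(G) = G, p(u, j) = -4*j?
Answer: -14619558541102339/750651559074 ≈ -19476.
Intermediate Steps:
Y = 117649 (Y = (-4*3 + 355)**2 = (-12 + 355)**2 = 343**2 = 117649)
M(y) = -234 + 18*y (M(y) = 18*(-13 + y) = -234 + 18*y)
M(-1069) - (Y/616257 - 890958/2436164) = (-234 + 18*(-1069)) - (117649/616257 - 890958/2436164) = (-234 - 19242) - (117649*(1/616257) - 890958*1/2436164) = -19476 - (117649/616257 - 445479/1218082) = -19476 - 1*(-131223422885/750651559074) = -19476 + 131223422885/750651559074 = -14619558541102339/750651559074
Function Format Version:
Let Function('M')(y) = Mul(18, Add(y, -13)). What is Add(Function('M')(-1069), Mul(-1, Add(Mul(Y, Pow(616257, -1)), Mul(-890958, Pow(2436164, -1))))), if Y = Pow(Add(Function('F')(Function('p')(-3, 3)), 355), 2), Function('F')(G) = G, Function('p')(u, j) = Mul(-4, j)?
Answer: Rational(-14619558541102339, 750651559074) ≈ -19476.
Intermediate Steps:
Y = 117649 (Y = Pow(Add(Mul(-4, 3), 355), 2) = Pow(Add(-12, 355), 2) = Pow(343, 2) = 117649)
Function('M')(y) = Add(-234, Mul(18, y)) (Function('M')(y) = Mul(18, Add(-13, y)) = Add(-234, Mul(18, y)))
Add(Function('M')(-1069), Mul(-1, Add(Mul(Y, Pow(616257, -1)), Mul(-890958, Pow(2436164, -1))))) = Add(Add(-234, Mul(18, -1069)), Mul(-1, Add(Mul(117649, Pow(616257, -1)), Mul(-890958, Pow(2436164, -1))))) = Add(Add(-234, -19242), Mul(-1, Add(Mul(117649, Rational(1, 616257)), Mul(-890958, Rational(1, 2436164))))) = Add(-19476, Mul(-1, Add(Rational(117649, 616257), Rational(-445479, 1218082)))) = Add(-19476, Mul(-1, Rational(-131223422885, 750651559074))) = Add(-19476, Rational(131223422885, 750651559074)) = Rational(-14619558541102339, 750651559074)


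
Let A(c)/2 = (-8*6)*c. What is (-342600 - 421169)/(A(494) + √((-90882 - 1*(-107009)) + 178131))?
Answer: 18110490528/1124420759 + 763769*√194258/2248841518 ≈ 16.256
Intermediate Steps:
A(c) = -96*c (A(c) = 2*((-8*6)*c) = 2*(-48*c) = -96*c)
(-342600 - 421169)/(A(494) + √((-90882 - 1*(-107009)) + 178131)) = (-342600 - 421169)/(-96*494 + √((-90882 - 1*(-107009)) + 178131)) = -763769/(-47424 + √((-90882 + 107009) + 178131)) = -763769/(-47424 + √(16127 + 178131)) = -763769/(-47424 + √194258)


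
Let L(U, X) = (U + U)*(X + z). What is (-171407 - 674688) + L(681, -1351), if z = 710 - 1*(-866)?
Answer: -539645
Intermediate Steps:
z = 1576 (z = 710 + 866 = 1576)
L(U, X) = 2*U*(1576 + X) (L(U, X) = (U + U)*(X + 1576) = (2*U)*(1576 + X) = 2*U*(1576 + X))
(-171407 - 674688) + L(681, -1351) = (-171407 - 674688) + 2*681*(1576 - 1351) = -846095 + 2*681*225 = -846095 + 306450 = -539645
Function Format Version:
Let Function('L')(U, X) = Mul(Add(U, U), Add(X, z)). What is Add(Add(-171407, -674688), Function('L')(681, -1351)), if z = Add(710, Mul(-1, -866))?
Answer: -539645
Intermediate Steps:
z = 1576 (z = Add(710, 866) = 1576)
Function('L')(U, X) = Mul(2, U, Add(1576, X)) (Function('L')(U, X) = Mul(Add(U, U), Add(X, 1576)) = Mul(Mul(2, U), Add(1576, X)) = Mul(2, U, Add(1576, X)))
Add(Add(-171407, -674688), Function('L')(681, -1351)) = Add(Add(-171407, -674688), Mul(2, 681, Add(1576, -1351))) = Add(-846095, Mul(2, 681, 225)) = Add(-846095, 306450) = -539645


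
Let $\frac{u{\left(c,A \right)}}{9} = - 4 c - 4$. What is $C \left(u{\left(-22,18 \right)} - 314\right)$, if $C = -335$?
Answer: $-148070$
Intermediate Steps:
$u{\left(c,A \right)} = -36 - 36 c$ ($u{\left(c,A \right)} = 9 \left(- 4 c - 4\right) = 9 \left(-4 - 4 c\right) = -36 - 36 c$)
$C \left(u{\left(-22,18 \right)} - 314\right) = - 335 \left(\left(-36 - -792\right) - 314\right) = - 335 \left(\left(-36 + 792\right) - 314\right) = - 335 \left(756 - 314\right) = \left(-335\right) 442 = -148070$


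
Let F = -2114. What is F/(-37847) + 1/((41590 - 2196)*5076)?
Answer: 422723815463/7568035388568 ≈ 0.055856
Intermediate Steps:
F/(-37847) + 1/((41590 - 2196)*5076) = -2114/(-37847) + 1/((41590 - 2196)*5076) = -2114*(-1/37847) + (1/5076)/39394 = 2114/37847 + (1/39394)*(1/5076) = 2114/37847 + 1/199963944 = 422723815463/7568035388568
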